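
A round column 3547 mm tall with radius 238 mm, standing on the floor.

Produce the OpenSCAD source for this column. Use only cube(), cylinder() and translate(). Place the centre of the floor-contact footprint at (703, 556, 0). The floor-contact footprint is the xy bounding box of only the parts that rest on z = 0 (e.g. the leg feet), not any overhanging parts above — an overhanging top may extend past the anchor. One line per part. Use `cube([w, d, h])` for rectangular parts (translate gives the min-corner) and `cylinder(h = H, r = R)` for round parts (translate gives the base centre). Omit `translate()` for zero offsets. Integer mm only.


translate([703, 556, 0]) cylinder(h = 3547, r = 238);


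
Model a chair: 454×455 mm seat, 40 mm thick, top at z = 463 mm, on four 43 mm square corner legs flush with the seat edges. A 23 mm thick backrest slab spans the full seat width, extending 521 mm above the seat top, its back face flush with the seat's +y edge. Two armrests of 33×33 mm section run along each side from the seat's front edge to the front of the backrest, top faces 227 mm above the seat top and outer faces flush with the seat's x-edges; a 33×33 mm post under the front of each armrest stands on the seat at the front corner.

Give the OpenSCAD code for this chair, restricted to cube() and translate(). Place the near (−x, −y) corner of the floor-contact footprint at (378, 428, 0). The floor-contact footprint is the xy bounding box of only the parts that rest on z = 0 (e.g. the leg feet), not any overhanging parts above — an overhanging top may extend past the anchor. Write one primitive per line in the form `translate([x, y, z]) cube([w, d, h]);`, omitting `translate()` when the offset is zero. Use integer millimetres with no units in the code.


translate([378, 428, 423]) cube([454, 455, 40]);
translate([378, 428, 0]) cube([43, 43, 423]);
translate([789, 428, 0]) cube([43, 43, 423]);
translate([378, 840, 0]) cube([43, 43, 423]);
translate([789, 840, 0]) cube([43, 43, 423]);
translate([378, 860, 463]) cube([454, 23, 521]);
translate([378, 428, 657]) cube([33, 432, 33]);
translate([799, 428, 657]) cube([33, 432, 33]);
translate([378, 428, 463]) cube([33, 33, 194]);
translate([799, 428, 463]) cube([33, 33, 194]);


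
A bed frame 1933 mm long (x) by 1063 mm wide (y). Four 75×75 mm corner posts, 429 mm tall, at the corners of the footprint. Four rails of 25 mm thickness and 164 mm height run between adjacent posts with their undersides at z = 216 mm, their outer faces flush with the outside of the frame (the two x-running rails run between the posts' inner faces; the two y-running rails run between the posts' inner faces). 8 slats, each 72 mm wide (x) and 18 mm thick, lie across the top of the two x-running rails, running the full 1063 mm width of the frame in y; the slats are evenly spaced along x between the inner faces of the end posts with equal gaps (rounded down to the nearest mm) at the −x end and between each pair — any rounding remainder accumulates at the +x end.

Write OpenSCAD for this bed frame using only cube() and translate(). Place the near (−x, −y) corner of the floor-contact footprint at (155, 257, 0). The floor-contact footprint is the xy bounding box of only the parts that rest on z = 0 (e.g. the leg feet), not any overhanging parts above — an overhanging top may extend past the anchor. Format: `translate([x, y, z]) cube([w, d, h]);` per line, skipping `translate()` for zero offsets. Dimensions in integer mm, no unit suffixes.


translate([155, 257, 0]) cube([75, 75, 429]);
translate([155, 1245, 0]) cube([75, 75, 429]);
translate([2013, 257, 0]) cube([75, 75, 429]);
translate([2013, 1245, 0]) cube([75, 75, 429]);
translate([230, 257, 216]) cube([1783, 25, 164]);
translate([230, 1295, 216]) cube([1783, 25, 164]);
translate([155, 332, 216]) cube([25, 913, 164]);
translate([2063, 332, 216]) cube([25, 913, 164]);
translate([364, 257, 380]) cube([72, 1063, 18]);
translate([570, 257, 380]) cube([72, 1063, 18]);
translate([776, 257, 380]) cube([72, 1063, 18]);
translate([982, 257, 380]) cube([72, 1063, 18]);
translate([1188, 257, 380]) cube([72, 1063, 18]);
translate([1394, 257, 380]) cube([72, 1063, 18]);
translate([1600, 257, 380]) cube([72, 1063, 18]);
translate([1806, 257, 380]) cube([72, 1063, 18]);


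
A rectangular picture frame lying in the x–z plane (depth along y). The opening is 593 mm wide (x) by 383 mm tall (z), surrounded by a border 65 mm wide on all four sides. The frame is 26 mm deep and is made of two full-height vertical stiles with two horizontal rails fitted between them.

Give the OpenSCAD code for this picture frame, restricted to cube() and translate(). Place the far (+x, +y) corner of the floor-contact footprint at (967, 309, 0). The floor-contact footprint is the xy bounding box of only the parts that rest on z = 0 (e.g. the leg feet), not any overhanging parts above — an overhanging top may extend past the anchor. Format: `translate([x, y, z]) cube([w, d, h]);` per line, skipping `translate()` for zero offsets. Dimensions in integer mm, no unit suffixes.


translate([244, 283, 0]) cube([65, 26, 513]);
translate([902, 283, 0]) cube([65, 26, 513]);
translate([309, 283, 0]) cube([593, 26, 65]);
translate([309, 283, 448]) cube([593, 26, 65]);


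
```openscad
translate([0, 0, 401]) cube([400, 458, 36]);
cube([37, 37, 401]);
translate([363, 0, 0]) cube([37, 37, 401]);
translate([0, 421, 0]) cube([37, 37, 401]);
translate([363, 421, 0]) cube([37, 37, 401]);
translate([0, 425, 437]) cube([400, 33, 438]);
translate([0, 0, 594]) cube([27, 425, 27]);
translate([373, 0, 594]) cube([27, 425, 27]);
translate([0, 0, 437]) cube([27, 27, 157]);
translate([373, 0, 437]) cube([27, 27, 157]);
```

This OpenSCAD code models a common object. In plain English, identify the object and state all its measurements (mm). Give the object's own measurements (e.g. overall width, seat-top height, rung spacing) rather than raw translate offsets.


A chair. The seat is a 400×458×36 mm slab with its top at z = 437 mm, on four 37×37 mm corner legs (flush with the seat edges, standing on z = 0). A flat backrest 33 mm thick, 438 mm tall, spans the full seat width and rises from the seat top along its +y edge, rear face flush with the rear of the seat. Two armrests of 27×27 mm section run along each side from the seat's front edge to the front of the backrest, top faces 184 mm above the seat top and outer faces flush with the seat's x-edges; a 27×27 mm post under the front of each armrest stands on the seat at the front corner.


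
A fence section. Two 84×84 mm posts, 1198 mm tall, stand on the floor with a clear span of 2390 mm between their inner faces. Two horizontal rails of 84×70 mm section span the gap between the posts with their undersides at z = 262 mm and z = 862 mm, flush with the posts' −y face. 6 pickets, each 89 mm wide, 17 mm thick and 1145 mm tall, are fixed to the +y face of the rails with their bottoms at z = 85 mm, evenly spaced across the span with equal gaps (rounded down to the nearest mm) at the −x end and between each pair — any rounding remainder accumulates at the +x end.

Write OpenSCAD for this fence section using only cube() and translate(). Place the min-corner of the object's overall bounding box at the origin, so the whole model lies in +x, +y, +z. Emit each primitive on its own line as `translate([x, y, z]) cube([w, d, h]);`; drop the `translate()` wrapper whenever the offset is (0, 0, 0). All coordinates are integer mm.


cube([84, 84, 1198]);
translate([2474, 0, 0]) cube([84, 84, 1198]);
translate([84, 0, 262]) cube([2390, 84, 70]);
translate([84, 0, 862]) cube([2390, 84, 70]);
translate([349, 84, 85]) cube([89, 17, 1145]);
translate([703, 84, 85]) cube([89, 17, 1145]);
translate([1057, 84, 85]) cube([89, 17, 1145]);
translate([1411, 84, 85]) cube([89, 17, 1145]);
translate([1765, 84, 85]) cube([89, 17, 1145]);
translate([2119, 84, 85]) cube([89, 17, 1145]);


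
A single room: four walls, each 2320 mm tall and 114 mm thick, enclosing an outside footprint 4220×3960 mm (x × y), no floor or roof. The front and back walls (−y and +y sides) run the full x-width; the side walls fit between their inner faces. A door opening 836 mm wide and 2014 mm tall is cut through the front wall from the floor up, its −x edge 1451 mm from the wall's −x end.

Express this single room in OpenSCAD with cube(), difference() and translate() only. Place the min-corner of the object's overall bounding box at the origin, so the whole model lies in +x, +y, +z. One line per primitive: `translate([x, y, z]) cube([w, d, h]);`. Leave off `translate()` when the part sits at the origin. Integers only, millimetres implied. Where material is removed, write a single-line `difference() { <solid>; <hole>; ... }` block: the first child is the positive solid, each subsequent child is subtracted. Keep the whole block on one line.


difference() { cube([4220, 114, 2320]); translate([1451, 0, 0]) cube([836, 114, 2014]); }
translate([0, 3846, 0]) cube([4220, 114, 2320]);
translate([0, 114, 0]) cube([114, 3732, 2320]);
translate([4106, 114, 0]) cube([114, 3732, 2320]);


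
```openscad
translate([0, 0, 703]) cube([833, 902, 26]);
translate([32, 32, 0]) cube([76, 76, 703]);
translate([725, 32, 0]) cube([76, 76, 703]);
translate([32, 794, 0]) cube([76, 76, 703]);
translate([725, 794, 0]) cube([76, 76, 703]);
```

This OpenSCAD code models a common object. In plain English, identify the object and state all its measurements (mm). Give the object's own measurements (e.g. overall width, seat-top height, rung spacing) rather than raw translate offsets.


A table: top 833 mm (x) × 902 mm (y), 26 mm thick, upper face at z = 729 mm, on four 76×76 mm square legs, each inset 32 mm from the nearest pair of top edges from z = 0 to the bottom of the top.


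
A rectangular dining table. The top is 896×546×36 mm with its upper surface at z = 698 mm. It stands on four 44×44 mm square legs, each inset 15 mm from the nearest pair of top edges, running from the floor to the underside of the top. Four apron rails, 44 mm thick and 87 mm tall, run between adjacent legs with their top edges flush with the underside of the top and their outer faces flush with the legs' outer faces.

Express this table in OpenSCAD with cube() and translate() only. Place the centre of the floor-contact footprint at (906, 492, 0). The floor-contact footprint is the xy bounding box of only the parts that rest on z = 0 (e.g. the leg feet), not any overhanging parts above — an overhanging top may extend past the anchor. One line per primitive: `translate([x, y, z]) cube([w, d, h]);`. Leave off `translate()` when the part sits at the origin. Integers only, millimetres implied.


translate([458, 219, 662]) cube([896, 546, 36]);
translate([473, 234, 0]) cube([44, 44, 662]);
translate([1295, 234, 0]) cube([44, 44, 662]);
translate([473, 706, 0]) cube([44, 44, 662]);
translate([1295, 706, 0]) cube([44, 44, 662]);
translate([517, 234, 575]) cube([778, 44, 87]);
translate([517, 706, 575]) cube([778, 44, 87]);
translate([473, 278, 575]) cube([44, 428, 87]);
translate([1295, 278, 575]) cube([44, 428, 87]);


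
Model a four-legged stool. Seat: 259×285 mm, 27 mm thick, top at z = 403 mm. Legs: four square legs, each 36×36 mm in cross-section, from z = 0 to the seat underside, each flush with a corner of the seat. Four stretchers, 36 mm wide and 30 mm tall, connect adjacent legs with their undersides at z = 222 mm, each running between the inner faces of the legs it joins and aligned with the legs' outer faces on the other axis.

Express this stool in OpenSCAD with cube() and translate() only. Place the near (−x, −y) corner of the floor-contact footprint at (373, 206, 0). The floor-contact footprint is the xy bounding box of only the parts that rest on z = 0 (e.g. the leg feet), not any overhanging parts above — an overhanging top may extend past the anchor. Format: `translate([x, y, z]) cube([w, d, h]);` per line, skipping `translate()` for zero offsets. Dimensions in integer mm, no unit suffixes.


translate([373, 206, 376]) cube([259, 285, 27]);
translate([373, 206, 0]) cube([36, 36, 376]);
translate([596, 206, 0]) cube([36, 36, 376]);
translate([373, 455, 0]) cube([36, 36, 376]);
translate([596, 455, 0]) cube([36, 36, 376]);
translate([409, 206, 222]) cube([187, 36, 30]);
translate([409, 455, 222]) cube([187, 36, 30]);
translate([373, 242, 222]) cube([36, 213, 30]);
translate([596, 242, 222]) cube([36, 213, 30]);


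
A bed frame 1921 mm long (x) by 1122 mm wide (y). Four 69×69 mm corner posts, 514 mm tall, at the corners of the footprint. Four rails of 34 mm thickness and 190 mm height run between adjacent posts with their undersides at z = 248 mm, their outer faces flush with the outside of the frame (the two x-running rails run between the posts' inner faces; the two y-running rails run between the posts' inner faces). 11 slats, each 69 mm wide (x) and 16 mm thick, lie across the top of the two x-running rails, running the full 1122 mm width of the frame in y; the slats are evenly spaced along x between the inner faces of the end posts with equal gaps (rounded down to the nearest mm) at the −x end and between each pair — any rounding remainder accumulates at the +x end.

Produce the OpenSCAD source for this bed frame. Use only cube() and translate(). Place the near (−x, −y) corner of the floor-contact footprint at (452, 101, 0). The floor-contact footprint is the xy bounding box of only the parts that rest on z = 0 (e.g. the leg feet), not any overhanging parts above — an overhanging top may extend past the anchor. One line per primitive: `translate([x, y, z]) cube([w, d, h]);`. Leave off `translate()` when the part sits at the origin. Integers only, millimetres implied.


translate([452, 101, 0]) cube([69, 69, 514]);
translate([452, 1154, 0]) cube([69, 69, 514]);
translate([2304, 101, 0]) cube([69, 69, 514]);
translate([2304, 1154, 0]) cube([69, 69, 514]);
translate([521, 101, 248]) cube([1783, 34, 190]);
translate([521, 1189, 248]) cube([1783, 34, 190]);
translate([452, 170, 248]) cube([34, 984, 190]);
translate([2339, 170, 248]) cube([34, 984, 190]);
translate([606, 101, 438]) cube([69, 1122, 16]);
translate([760, 101, 438]) cube([69, 1122, 16]);
translate([914, 101, 438]) cube([69, 1122, 16]);
translate([1068, 101, 438]) cube([69, 1122, 16]);
translate([1222, 101, 438]) cube([69, 1122, 16]);
translate([1376, 101, 438]) cube([69, 1122, 16]);
translate([1530, 101, 438]) cube([69, 1122, 16]);
translate([1684, 101, 438]) cube([69, 1122, 16]);
translate([1838, 101, 438]) cube([69, 1122, 16]);
translate([1992, 101, 438]) cube([69, 1122, 16]);
translate([2146, 101, 438]) cube([69, 1122, 16]);


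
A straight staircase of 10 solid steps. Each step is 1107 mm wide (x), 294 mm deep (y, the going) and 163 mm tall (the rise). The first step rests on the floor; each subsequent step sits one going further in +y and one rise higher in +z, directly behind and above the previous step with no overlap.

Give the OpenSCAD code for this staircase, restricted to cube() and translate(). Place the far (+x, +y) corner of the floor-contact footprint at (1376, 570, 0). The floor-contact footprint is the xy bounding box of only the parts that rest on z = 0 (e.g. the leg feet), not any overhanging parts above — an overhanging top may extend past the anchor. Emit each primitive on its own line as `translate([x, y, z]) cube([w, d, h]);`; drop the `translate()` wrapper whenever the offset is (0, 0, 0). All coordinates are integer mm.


translate([269, 276, 0]) cube([1107, 294, 163]);
translate([269, 570, 163]) cube([1107, 294, 163]);
translate([269, 864, 326]) cube([1107, 294, 163]);
translate([269, 1158, 489]) cube([1107, 294, 163]);
translate([269, 1452, 652]) cube([1107, 294, 163]);
translate([269, 1746, 815]) cube([1107, 294, 163]);
translate([269, 2040, 978]) cube([1107, 294, 163]);
translate([269, 2334, 1141]) cube([1107, 294, 163]);
translate([269, 2628, 1304]) cube([1107, 294, 163]);
translate([269, 2922, 1467]) cube([1107, 294, 163]);


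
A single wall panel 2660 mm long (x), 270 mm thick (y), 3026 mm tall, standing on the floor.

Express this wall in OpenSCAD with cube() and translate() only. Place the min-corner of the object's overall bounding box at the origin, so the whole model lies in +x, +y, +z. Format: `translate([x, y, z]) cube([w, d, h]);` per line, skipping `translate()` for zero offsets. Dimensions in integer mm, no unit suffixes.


cube([2660, 270, 3026]);


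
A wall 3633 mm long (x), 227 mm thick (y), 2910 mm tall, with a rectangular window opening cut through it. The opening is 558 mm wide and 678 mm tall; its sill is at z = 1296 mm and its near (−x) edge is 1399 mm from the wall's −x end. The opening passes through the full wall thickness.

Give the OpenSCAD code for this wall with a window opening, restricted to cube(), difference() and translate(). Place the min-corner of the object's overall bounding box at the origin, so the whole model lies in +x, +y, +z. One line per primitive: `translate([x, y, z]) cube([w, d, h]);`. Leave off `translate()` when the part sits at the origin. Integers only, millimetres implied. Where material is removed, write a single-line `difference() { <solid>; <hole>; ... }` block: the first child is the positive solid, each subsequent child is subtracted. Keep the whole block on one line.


difference() { cube([3633, 227, 2910]); translate([1399, 0, 1296]) cube([558, 227, 678]); }


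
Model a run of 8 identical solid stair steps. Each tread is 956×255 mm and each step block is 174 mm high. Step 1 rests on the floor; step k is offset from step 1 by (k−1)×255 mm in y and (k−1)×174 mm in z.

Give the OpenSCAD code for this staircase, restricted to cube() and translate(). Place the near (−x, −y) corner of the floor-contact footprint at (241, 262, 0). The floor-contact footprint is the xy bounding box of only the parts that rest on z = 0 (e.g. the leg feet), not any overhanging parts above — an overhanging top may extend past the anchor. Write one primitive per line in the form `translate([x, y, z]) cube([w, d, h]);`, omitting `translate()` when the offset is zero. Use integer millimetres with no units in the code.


translate([241, 262, 0]) cube([956, 255, 174]);
translate([241, 517, 174]) cube([956, 255, 174]);
translate([241, 772, 348]) cube([956, 255, 174]);
translate([241, 1027, 522]) cube([956, 255, 174]);
translate([241, 1282, 696]) cube([956, 255, 174]);
translate([241, 1537, 870]) cube([956, 255, 174]);
translate([241, 1792, 1044]) cube([956, 255, 174]);
translate([241, 2047, 1218]) cube([956, 255, 174]);


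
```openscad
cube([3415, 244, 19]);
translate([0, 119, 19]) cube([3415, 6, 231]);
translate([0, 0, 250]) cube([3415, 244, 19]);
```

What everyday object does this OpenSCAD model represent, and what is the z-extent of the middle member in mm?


An I-beam. The web height is 231 mm.

Two wide flanges with a thin centred web — an I-beam. Overall 269 mm minus two 19 mm flanges gives a web of 269 − 2·19 = 231 mm.


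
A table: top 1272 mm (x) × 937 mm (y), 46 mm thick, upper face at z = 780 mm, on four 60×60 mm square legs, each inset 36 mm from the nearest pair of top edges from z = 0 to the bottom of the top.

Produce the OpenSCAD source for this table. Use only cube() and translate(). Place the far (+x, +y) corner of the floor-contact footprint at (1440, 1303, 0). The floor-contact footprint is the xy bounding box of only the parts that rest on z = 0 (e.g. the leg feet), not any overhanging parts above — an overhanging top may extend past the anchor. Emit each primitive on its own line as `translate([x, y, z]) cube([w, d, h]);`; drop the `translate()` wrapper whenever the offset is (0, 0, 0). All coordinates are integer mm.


// leg_h = 780 - 46 = 734
translate([204, 402, 734]) cube([1272, 937, 46]);
translate([240, 438, 0]) cube([60, 60, 734]);
translate([1380, 438, 0]) cube([60, 60, 734]);
translate([240, 1243, 0]) cube([60, 60, 734]);
translate([1380, 1243, 0]) cube([60, 60, 734]);


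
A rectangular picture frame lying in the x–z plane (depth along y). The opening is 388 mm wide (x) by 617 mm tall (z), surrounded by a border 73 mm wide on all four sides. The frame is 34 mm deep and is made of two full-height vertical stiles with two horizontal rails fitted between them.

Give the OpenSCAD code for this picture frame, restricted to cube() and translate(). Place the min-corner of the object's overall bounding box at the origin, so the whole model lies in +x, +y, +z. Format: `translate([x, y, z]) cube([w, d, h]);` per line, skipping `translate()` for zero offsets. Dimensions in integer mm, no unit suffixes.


cube([73, 34, 763]);
translate([461, 0, 0]) cube([73, 34, 763]);
translate([73, 0, 0]) cube([388, 34, 73]);
translate([73, 0, 690]) cube([388, 34, 73]);


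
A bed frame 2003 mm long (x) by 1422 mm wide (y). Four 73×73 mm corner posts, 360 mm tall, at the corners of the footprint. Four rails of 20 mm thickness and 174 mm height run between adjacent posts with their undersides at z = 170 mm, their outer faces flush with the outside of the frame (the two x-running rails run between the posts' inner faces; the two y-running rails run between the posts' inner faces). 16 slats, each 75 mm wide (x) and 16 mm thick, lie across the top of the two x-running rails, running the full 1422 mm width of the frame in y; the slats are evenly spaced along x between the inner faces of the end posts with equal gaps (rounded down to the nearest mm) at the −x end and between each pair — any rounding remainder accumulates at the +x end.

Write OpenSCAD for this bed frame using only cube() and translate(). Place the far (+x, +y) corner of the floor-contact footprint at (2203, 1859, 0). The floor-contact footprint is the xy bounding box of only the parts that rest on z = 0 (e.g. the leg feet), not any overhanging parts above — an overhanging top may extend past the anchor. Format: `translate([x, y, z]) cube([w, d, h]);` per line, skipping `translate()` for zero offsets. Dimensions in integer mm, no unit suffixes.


translate([200, 437, 0]) cube([73, 73, 360]);
translate([200, 1786, 0]) cube([73, 73, 360]);
translate([2130, 437, 0]) cube([73, 73, 360]);
translate([2130, 1786, 0]) cube([73, 73, 360]);
translate([273, 437, 170]) cube([1857, 20, 174]);
translate([273, 1839, 170]) cube([1857, 20, 174]);
translate([200, 510, 170]) cube([20, 1276, 174]);
translate([2183, 510, 170]) cube([20, 1276, 174]);
translate([311, 437, 344]) cube([75, 1422, 16]);
translate([424, 437, 344]) cube([75, 1422, 16]);
translate([537, 437, 344]) cube([75, 1422, 16]);
translate([650, 437, 344]) cube([75, 1422, 16]);
translate([763, 437, 344]) cube([75, 1422, 16]);
translate([876, 437, 344]) cube([75, 1422, 16]);
translate([989, 437, 344]) cube([75, 1422, 16]);
translate([1102, 437, 344]) cube([75, 1422, 16]);
translate([1215, 437, 344]) cube([75, 1422, 16]);
translate([1328, 437, 344]) cube([75, 1422, 16]);
translate([1441, 437, 344]) cube([75, 1422, 16]);
translate([1554, 437, 344]) cube([75, 1422, 16]);
translate([1667, 437, 344]) cube([75, 1422, 16]);
translate([1780, 437, 344]) cube([75, 1422, 16]);
translate([1893, 437, 344]) cube([75, 1422, 16]);
translate([2006, 437, 344]) cube([75, 1422, 16]);


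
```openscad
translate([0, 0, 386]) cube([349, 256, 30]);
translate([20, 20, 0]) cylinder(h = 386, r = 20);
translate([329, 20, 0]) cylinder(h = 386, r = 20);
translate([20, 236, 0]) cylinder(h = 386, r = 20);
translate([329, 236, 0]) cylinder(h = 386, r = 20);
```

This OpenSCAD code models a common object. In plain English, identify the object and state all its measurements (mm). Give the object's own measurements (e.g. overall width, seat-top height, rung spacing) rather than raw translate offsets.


A simple wooden stool: a rectangular seat 349 mm (x) by 256 mm (y), 30 mm thick, top face at z = 416 mm, on four round legs, each 40 mm in diameter. The legs rest on z = 0, each leg's axis is inset half a diameter from the nearest pair of seat edges (so the leg's bounding box is flush with the corner).


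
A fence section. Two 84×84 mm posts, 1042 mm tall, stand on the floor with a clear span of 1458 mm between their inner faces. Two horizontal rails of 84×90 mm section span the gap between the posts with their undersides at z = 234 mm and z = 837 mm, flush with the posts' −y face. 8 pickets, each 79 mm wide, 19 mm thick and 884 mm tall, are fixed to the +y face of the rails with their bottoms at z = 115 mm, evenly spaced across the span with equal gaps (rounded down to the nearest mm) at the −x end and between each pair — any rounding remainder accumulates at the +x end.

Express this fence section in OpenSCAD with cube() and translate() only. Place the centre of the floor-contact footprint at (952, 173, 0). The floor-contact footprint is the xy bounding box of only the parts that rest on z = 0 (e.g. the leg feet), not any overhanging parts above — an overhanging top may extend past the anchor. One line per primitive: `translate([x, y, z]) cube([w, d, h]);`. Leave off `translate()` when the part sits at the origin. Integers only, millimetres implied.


translate([139, 131, 0]) cube([84, 84, 1042]);
translate([1681, 131, 0]) cube([84, 84, 1042]);
translate([223, 131, 234]) cube([1458, 84, 90]);
translate([223, 131, 837]) cube([1458, 84, 90]);
translate([314, 215, 115]) cube([79, 19, 884]);
translate([484, 215, 115]) cube([79, 19, 884]);
translate([654, 215, 115]) cube([79, 19, 884]);
translate([824, 215, 115]) cube([79, 19, 884]);
translate([994, 215, 115]) cube([79, 19, 884]);
translate([1164, 215, 115]) cube([79, 19, 884]);
translate([1334, 215, 115]) cube([79, 19, 884]);
translate([1504, 215, 115]) cube([79, 19, 884]);


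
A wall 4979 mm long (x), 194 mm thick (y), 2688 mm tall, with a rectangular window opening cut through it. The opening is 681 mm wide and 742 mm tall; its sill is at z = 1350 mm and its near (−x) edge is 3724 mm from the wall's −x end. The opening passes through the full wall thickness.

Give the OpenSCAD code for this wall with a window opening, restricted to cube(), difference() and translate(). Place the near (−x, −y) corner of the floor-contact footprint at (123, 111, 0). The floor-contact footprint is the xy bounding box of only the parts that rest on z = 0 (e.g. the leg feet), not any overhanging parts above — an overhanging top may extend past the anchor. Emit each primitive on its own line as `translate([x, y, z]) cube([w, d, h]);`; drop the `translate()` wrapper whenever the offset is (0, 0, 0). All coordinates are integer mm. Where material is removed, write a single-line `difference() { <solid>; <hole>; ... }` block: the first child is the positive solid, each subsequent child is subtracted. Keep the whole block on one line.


difference() { translate([123, 111, 0]) cube([4979, 194, 2688]); translate([3847, 111, 1350]) cube([681, 194, 742]); }


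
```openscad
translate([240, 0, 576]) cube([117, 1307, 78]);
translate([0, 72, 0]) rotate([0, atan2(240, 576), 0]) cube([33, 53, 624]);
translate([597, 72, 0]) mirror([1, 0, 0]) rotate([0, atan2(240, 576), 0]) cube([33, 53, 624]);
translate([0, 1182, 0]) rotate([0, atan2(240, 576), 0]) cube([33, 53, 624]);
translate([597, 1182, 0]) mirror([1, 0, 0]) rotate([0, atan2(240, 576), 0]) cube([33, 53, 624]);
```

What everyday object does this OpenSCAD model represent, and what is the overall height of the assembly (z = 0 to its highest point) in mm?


A sawhorse. The overall height is 654 mm.

A beam across two mirrored pairs of raked legs — a sawhorse. The beam's underside is at z = 576 (matching the legs' vertical rise in atan2(240, 576)) and the beam is 78 mm tall, so its top is at 576 + 78 = 654 mm. The raked legs top out at the beam's underside, so that is the highest point.


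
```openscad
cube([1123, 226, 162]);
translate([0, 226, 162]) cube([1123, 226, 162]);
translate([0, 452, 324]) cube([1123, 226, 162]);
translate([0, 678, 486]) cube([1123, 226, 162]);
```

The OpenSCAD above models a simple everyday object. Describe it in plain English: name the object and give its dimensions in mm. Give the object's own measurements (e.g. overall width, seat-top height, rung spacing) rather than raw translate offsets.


A straight staircase of 4 solid steps. Each step is 1123 mm wide (x), 226 mm deep (y, the going) and 162 mm tall (the rise). The first step rests on the floor; each subsequent step sits one going further in +y and one rise higher in +z, directly behind and above the previous step with no overlap.


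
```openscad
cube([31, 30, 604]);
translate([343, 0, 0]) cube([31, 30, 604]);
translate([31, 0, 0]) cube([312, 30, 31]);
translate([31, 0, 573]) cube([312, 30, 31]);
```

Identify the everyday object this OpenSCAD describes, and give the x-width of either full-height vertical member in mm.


A picture frame. The border width is 31 mm.

Four thin pieces enclosing a rectangular opening — a picture frame. The two full-height stiles are 604 mm tall; the top rail sits at z = 573 and is 31 mm tall, so the border above the opening is 604 − 573 = 31 mm, matching the stile x-width.


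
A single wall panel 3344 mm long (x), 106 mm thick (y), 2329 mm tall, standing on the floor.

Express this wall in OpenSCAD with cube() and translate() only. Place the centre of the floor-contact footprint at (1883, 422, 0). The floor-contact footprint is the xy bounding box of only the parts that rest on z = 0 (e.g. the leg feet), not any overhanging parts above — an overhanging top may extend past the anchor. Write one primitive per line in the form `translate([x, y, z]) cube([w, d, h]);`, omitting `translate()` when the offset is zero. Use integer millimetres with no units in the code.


translate([211, 369, 0]) cube([3344, 106, 2329]);


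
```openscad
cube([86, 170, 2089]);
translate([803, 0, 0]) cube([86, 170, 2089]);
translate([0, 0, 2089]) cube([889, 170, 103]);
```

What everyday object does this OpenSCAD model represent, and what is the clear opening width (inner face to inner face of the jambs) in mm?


A door frame. The clear opening width is 717 mm.

Two 2089 mm tall posts with a header on top — a door frame. The left jamb is 86 mm wide at x = 0; the right jamb starts at x = 803. The clear opening is 803 − 86 = 717 mm.


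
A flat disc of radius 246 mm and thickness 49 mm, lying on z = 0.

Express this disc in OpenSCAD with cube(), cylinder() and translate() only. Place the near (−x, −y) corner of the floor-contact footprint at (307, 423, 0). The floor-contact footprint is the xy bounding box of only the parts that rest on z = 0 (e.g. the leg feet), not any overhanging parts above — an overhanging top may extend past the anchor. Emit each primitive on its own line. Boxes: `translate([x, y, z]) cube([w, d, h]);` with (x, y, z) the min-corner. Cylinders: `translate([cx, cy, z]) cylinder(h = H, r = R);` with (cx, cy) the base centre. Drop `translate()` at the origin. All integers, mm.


translate([553, 669, 0]) cylinder(h = 49, r = 246);


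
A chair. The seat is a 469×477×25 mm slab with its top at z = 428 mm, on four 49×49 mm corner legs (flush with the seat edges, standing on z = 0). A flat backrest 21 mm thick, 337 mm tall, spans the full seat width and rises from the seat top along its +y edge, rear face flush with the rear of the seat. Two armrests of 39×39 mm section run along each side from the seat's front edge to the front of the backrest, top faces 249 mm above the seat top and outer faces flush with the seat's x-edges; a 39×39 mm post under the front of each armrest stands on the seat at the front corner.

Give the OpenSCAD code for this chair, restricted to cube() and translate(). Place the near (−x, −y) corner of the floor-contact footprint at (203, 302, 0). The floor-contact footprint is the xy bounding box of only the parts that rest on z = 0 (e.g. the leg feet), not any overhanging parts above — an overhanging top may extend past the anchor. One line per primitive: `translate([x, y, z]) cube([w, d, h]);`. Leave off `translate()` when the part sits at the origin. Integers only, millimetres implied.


// leg_h = 428 - 25 = 403
// arm post h = 249 - 39 = 210
translate([203, 302, 403]) cube([469, 477, 25]);
translate([203, 302, 0]) cube([49, 49, 403]);
translate([623, 302, 0]) cube([49, 49, 403]);
translate([203, 730, 0]) cube([49, 49, 403]);
translate([623, 730, 0]) cube([49, 49, 403]);
translate([203, 758, 428]) cube([469, 21, 337]);
translate([203, 302, 638]) cube([39, 456, 39]);
translate([633, 302, 638]) cube([39, 456, 39]);
translate([203, 302, 428]) cube([39, 39, 210]);
translate([633, 302, 428]) cube([39, 39, 210]);


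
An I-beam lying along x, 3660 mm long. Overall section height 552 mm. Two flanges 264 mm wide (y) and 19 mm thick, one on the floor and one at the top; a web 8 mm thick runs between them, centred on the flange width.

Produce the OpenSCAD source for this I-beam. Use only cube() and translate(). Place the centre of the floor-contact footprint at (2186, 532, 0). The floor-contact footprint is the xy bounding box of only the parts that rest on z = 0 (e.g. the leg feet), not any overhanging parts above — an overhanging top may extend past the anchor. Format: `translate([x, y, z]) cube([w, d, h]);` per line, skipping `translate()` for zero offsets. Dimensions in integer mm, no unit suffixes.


translate([356, 400, 0]) cube([3660, 264, 19]);
translate([356, 528, 19]) cube([3660, 8, 514]);
translate([356, 400, 533]) cube([3660, 264, 19]);


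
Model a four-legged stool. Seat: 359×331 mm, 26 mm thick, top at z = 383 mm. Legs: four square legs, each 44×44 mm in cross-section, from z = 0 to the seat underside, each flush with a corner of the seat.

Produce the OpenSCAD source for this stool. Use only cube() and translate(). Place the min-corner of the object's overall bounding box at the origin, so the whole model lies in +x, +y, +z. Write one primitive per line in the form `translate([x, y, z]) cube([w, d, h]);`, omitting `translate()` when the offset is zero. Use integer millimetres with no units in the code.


translate([0, 0, 357]) cube([359, 331, 26]);
cube([44, 44, 357]);
translate([315, 0, 0]) cube([44, 44, 357]);
translate([0, 287, 0]) cube([44, 44, 357]);
translate([315, 287, 0]) cube([44, 44, 357]);


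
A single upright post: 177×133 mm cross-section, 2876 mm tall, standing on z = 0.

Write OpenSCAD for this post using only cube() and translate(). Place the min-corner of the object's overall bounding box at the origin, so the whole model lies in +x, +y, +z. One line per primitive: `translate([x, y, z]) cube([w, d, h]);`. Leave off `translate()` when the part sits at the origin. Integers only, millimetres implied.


cube([177, 133, 2876]);


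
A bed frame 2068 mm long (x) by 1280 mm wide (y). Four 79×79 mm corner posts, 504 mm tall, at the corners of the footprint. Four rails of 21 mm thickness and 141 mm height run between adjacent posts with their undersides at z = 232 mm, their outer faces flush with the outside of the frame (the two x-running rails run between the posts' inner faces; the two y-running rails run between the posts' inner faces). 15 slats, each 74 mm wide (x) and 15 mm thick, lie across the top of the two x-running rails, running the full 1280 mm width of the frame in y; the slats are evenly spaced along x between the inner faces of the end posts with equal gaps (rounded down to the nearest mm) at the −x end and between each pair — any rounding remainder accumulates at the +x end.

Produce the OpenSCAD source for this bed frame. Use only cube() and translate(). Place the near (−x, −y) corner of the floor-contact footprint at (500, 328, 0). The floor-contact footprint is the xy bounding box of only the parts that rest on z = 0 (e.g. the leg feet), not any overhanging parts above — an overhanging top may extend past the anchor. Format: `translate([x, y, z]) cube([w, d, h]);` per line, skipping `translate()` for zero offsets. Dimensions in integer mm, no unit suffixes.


translate([500, 328, 0]) cube([79, 79, 504]);
translate([500, 1529, 0]) cube([79, 79, 504]);
translate([2489, 328, 0]) cube([79, 79, 504]);
translate([2489, 1529, 0]) cube([79, 79, 504]);
translate([579, 328, 232]) cube([1910, 21, 141]);
translate([579, 1587, 232]) cube([1910, 21, 141]);
translate([500, 407, 232]) cube([21, 1122, 141]);
translate([2547, 407, 232]) cube([21, 1122, 141]);
translate([629, 328, 373]) cube([74, 1280, 15]);
translate([753, 328, 373]) cube([74, 1280, 15]);
translate([877, 328, 373]) cube([74, 1280, 15]);
translate([1001, 328, 373]) cube([74, 1280, 15]);
translate([1125, 328, 373]) cube([74, 1280, 15]);
translate([1249, 328, 373]) cube([74, 1280, 15]);
translate([1373, 328, 373]) cube([74, 1280, 15]);
translate([1497, 328, 373]) cube([74, 1280, 15]);
translate([1621, 328, 373]) cube([74, 1280, 15]);
translate([1745, 328, 373]) cube([74, 1280, 15]);
translate([1869, 328, 373]) cube([74, 1280, 15]);
translate([1993, 328, 373]) cube([74, 1280, 15]);
translate([2117, 328, 373]) cube([74, 1280, 15]);
translate([2241, 328, 373]) cube([74, 1280, 15]);
translate([2365, 328, 373]) cube([74, 1280, 15]);


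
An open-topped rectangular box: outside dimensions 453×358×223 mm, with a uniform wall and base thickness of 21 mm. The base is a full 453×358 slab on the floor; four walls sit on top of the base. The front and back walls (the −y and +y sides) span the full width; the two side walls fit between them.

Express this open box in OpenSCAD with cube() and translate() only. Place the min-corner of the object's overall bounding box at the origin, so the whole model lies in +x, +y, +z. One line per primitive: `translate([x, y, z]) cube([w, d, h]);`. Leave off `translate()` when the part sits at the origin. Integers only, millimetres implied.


cube([453, 358, 21]);
translate([0, 0, 21]) cube([453, 21, 202]);
translate([0, 337, 21]) cube([453, 21, 202]);
translate([0, 21, 21]) cube([21, 316, 202]);
translate([432, 21, 21]) cube([21, 316, 202]);


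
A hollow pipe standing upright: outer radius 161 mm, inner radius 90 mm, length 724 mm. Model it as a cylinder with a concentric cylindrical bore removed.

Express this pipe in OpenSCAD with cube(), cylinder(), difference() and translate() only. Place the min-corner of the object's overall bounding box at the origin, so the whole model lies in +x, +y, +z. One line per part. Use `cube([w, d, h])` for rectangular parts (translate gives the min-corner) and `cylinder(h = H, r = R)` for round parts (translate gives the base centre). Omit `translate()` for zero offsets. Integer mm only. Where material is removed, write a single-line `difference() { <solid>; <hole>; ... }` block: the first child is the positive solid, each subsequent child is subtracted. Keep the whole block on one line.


difference() { translate([161, 161, 0]) cylinder(h = 724, r = 161); translate([161, 161, 0]) cylinder(h = 724, r = 90); }


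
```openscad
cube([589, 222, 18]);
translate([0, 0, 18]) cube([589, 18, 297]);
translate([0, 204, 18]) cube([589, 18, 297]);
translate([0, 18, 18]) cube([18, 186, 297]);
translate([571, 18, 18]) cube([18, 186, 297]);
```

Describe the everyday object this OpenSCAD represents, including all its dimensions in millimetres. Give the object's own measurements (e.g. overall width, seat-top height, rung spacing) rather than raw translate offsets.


An open-topped rectangular box: outside dimensions 589×222×315 mm, with a uniform wall and base thickness of 18 mm. The base is a full 589×222 slab on the floor; four walls sit on top of the base. The front and back walls (the −y and +y sides) span the full width; the two side walls fit between them.


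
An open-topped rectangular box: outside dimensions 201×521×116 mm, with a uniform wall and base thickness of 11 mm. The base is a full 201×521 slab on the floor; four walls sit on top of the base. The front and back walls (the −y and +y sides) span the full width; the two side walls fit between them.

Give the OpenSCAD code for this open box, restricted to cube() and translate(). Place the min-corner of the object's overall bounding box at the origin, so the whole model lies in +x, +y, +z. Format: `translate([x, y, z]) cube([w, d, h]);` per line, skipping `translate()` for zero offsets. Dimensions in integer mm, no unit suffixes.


cube([201, 521, 11]);
translate([0, 0, 11]) cube([201, 11, 105]);
translate([0, 510, 11]) cube([201, 11, 105]);
translate([0, 11, 11]) cube([11, 499, 105]);
translate([190, 11, 11]) cube([11, 499, 105]);
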